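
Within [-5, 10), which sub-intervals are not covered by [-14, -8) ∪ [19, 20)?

[-5, 10)

Covered (merged): [-14, -8), [19, 20).
Gaps within [-5, 10): [-5, 10).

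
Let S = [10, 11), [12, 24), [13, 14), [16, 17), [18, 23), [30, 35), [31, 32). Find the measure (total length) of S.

18

Merged: [10, 11), [12, 24), [30, 35).
Lengths: 1 + 12 + 5 = 18.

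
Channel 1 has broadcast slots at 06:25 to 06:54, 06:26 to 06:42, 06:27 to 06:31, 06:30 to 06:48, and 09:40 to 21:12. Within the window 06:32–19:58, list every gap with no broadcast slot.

06:54–09:40

Covered (merged): 06:25–06:54, 09:40–21:12.
Uncovered inside 06:32–19:58: 06:54–09:40.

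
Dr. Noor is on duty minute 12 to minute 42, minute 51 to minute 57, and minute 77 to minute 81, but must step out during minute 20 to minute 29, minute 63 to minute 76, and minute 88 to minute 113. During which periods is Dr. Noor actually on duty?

minute 12 to minute 20, minute 29 to minute 42, minute 51 to minute 57, minute 77 to minute 81

minute 12 to minute 42 with B removed leaves minute 12 to minute 20, minute 29 to minute 42.
minute 51 to minute 57 is untouched.
minute 77 to minute 81 is untouched.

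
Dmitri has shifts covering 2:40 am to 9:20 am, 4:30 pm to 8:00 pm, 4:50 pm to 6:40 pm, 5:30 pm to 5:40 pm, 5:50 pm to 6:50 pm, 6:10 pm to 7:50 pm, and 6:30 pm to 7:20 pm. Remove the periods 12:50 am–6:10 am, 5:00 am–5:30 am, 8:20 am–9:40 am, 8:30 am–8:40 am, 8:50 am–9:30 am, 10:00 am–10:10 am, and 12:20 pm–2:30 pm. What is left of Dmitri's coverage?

A, merged: 2:40 am–9:20 am, 4:30 pm–8:00 pm.
B, merged: 12:50 am–6:10 am, 8:20 am–9:40 am, 10:00 am–10:10 am, 12:20 pm–2:30 pm.
2:40 am–9:20 am with B removed leaves 6:10 am–8:20 am.
4:30 pm–8:00 pm is untouched.

6:10 am–8:20 am, 4:30 pm–8:00 pm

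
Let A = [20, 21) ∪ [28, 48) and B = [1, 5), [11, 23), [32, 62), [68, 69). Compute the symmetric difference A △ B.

[1, 5) ∪ [11, 20) ∪ [21, 23) ∪ [28, 32) ∪ [48, 62) ∪ [68, 69)

A but not B: [28, 32).
B but not A: [1, 5), [11, 20), [21, 23), [48, 62), [68, 69).
Combining gives A △ B.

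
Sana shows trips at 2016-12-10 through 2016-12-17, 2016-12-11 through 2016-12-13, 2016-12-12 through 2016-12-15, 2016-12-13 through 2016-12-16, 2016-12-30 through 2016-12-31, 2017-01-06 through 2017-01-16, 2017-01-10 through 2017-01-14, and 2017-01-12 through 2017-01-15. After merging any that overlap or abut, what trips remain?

2016-12-11 through 2016-12-13 overlaps/touches 2016-12-10 through 2016-12-17 → extend to 2016-12-10 through 2016-12-17.
2016-12-12 through 2016-12-15 overlaps/touches 2016-12-10 through 2016-12-17 → extend to 2016-12-10 through 2016-12-17.
2016-12-13 through 2016-12-16 overlaps/touches 2016-12-10 through 2016-12-17 → extend to 2016-12-10 through 2016-12-17.
2016-12-30 through 2016-12-31 is disjoint → start new block.
2017-01-06 through 2017-01-16 is disjoint → start new block.
2017-01-10 through 2017-01-14 overlaps/touches 2017-01-06 through 2017-01-16 → extend to 2017-01-06 through 2017-01-16.
2017-01-12 through 2017-01-15 overlaps/touches 2017-01-06 through 2017-01-16 → extend to 2017-01-06 through 2017-01-16.

2016-12-10 through 2016-12-17, 2016-12-30 through 2016-12-31, 2017-01-06 through 2017-01-16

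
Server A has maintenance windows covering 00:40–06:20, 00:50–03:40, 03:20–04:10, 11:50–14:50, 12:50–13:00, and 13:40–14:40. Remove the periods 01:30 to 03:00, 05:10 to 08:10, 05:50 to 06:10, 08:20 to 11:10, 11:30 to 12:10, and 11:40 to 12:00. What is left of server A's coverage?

00:40–01:30, 03:00–05:10, 12:10–14:50

First set merges to 00:40–06:20, 11:50–14:50.
Second set merges to 01:30–03:00, 05:10–08:10, 08:20–11:10, 11:30–12:10.
00:40–06:20 minus B → 00:40–01:30, 03:00–05:10.
11:50–14:50 minus B → 12:10–14:50.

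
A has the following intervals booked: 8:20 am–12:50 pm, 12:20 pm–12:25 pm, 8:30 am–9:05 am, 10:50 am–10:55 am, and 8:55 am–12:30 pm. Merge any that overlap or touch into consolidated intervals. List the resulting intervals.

Sort by start: 8:20 am-12:50 pm, 8:30 am-9:05 am, 8:55 am-12:30 pm, 10:50 am-10:55 am, 12:20 pm-12:25 pm.
8:30 am-9:05 am overlaps/touches 8:20 am-12:50 pm → extend to 8:20 am-12:50 pm.
8:55 am-12:30 pm overlaps/touches 8:20 am-12:50 pm → extend to 8:20 am-12:50 pm.
10:50 am-10:55 am overlaps/touches 8:20 am-12:50 pm → extend to 8:20 am-12:50 pm.
12:20 pm-12:25 pm overlaps/touches 8:20 am-12:50 pm → extend to 8:20 am-12:50 pm.

8:20 am-12:50 pm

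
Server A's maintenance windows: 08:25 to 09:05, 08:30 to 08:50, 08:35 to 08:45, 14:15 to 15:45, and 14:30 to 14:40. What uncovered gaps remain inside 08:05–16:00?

08:05-08:25, 09:05-14:15, 15:45-16:00

The merged coverage is 08:25-09:05, 14:15-15:45.
Gaps within 08:05-16:00: 08:05-08:25, 09:05-14:15, 15:45-16:00.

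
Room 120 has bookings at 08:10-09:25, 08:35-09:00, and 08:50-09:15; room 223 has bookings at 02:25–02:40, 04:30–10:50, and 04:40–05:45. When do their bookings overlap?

08:10–09:25

A, merged: 08:10–09:25.
B, merged: 02:25–02:40, 04:30–10:50.
08:10–09:25 overlaps B on 08:10–09:25.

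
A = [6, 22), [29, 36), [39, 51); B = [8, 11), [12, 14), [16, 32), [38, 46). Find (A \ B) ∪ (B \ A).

[6, 8) ∪ [11, 12) ∪ [14, 16) ∪ [22, 29) ∪ [32, 36) ∪ [38, 39) ∪ [46, 51)

Only in the first: [6, 8), [11, 12), [14, 16), [32, 36), [46, 51).
Only in the second: [22, 29), [38, 39).
Together these are the periods covered by exactly one.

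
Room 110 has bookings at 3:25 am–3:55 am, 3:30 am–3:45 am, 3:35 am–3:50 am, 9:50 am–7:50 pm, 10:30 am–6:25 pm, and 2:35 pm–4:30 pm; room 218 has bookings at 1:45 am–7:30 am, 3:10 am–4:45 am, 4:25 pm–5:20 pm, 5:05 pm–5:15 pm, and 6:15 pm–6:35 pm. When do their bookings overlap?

3:25 am–3:55 am, 4:25 pm–5:20 pm, 6:15 pm–6:35 pm

A, merged: 3:25 am–3:55 am, 9:50 am–7:50 pm.
B, merged: 1:45 am–7:30 am, 4:25 pm–5:20 pm, 6:15 pm–6:35 pm.
3:25 am–3:55 am meets the second set on 3:25 am–3:55 am.
9:50 am–7:50 pm meets the second set on 4:25 pm–5:20 pm, 6:15 pm–6:35 pm.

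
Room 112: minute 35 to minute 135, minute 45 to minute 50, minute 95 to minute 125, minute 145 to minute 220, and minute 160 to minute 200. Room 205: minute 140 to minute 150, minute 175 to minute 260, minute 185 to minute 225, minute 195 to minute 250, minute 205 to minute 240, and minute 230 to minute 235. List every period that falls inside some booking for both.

A, merged: minute 35 to minute 135, minute 145 to minute 220.
B, merged: minute 140 to minute 150, minute 175 to minute 260.
minute 35 to minute 135 meets no B interval.
minute 145 to minute 220 ∩ B → minute 145 to minute 150, minute 175 to minute 220.

minute 145 to minute 150, minute 175 to minute 220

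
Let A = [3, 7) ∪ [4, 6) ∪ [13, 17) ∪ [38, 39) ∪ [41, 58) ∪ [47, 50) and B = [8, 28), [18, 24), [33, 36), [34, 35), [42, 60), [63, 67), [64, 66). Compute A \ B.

[3, 7) ∪ [38, 39) ∪ [41, 42)

First set merges to [3, 7), [13, 17), [38, 39), [41, 58).
Second set merges to [8, 28), [33, 36), [42, 60), [63, 67).
[3, 7): no B overlap → unchanged.
[13, 17): fully covered by B → removed.
[38, 39): no B overlap → unchanged.
[41, 58) minus B → [41, 42).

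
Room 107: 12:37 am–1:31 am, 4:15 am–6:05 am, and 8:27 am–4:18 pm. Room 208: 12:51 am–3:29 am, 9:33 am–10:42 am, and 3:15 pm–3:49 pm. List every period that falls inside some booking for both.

12:37 am–1:31 am overlaps B on 12:51 am–1:31 am.
4:15 am–6:05 am falls entirely outside B.
8:27 am–4:18 pm overlaps B on 9:33 am–10:42 am, 3:15 pm–3:49 pm.

12:51 am–1:31 am, 9:33 am–10:42 am, 3:15 pm–3:49 pm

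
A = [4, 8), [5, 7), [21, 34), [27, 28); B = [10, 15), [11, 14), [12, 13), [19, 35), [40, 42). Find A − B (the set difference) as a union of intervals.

[4, 8)

First set merges to [4, 8), [21, 34).
Second set merges to [10, 15), [19, 35), [40, 42).
[4, 8): nothing removed.
[21, 34): entirely removed.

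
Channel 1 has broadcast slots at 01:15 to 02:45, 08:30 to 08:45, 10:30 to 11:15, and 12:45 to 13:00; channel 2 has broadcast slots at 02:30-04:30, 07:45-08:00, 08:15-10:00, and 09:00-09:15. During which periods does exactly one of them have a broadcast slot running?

B, merged: 02:30–04:30, 07:45–08:00, 08:15–10:00.
A \ B = 01:15–02:30, 10:30–11:15, 12:45–13:00.
B \ A = 02:45–04:30, 07:45–08:00, 08:15–08:30, 08:45–10:00.
Union of the two gives the symmetric difference.

01:15–02:30, 02:45–04:30, 07:45–08:00, 08:15–08:30, 08:45–10:00, 10:30–11:15, 12:45–13:00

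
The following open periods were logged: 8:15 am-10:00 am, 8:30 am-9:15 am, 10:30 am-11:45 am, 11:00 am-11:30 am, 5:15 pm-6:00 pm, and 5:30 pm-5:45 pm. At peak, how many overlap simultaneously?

At 8:30 am, 2 of the intervals are simultaneously active.
No point has more.

2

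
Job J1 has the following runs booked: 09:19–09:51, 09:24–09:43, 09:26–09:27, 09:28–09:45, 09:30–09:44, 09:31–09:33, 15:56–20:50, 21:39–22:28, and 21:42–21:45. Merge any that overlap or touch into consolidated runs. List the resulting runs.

09:24–09:43 overlaps/touches 09:19–09:51 → extend to 09:19–09:51.
09:26–09:27 overlaps/touches 09:19–09:51 → extend to 09:19–09:51.
09:28–09:45 overlaps/touches 09:19–09:51 → extend to 09:19–09:51.
09:30–09:44 overlaps/touches 09:19–09:51 → extend to 09:19–09:51.
09:31–09:33 overlaps/touches 09:19–09:51 → extend to 09:19–09:51.
15:56–20:50 is disjoint → start new block.
21:39–22:28 is disjoint → start new block.
21:42–21:45 overlaps/touches 21:39–22:28 → extend to 21:39–22:28.

09:19–09:51, 15:56–20:50, 21:39–22:28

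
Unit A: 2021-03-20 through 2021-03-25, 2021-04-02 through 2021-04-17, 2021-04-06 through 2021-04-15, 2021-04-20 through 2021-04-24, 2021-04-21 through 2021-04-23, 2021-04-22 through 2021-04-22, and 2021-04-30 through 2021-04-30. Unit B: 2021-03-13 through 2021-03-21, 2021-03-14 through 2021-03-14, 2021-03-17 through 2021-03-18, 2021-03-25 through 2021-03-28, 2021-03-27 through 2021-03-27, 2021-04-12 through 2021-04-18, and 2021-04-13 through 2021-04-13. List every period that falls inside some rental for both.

2021-03-20 through 2021-03-21, 2021-03-25 through 2021-03-25, 2021-04-12 through 2021-04-17

A, merged: 2021-03-20 through 2021-03-25, 2021-04-02 through 2021-04-17, 2021-04-20 through 2021-04-24, 2021-04-30 through 2021-04-30.
B, merged: 2021-03-13 through 2021-03-21, 2021-03-25 through 2021-03-28, 2021-04-12 through 2021-04-18.
2021-03-20 through 2021-03-25 overlaps B on 2021-03-20 through 2021-03-21, 2021-03-25 through 2021-03-25.
2021-04-02 through 2021-04-17 overlaps B on 2021-04-12 through 2021-04-17.
2021-04-20 through 2021-04-24 falls entirely outside B.
2021-04-30 through 2021-04-30 falls entirely outside B.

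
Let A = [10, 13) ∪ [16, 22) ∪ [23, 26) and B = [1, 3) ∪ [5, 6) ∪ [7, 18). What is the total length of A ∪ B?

A ∪ B = [1, 3), [5, 6), [7, 22), [23, 26).
Total: 2 + 1 + 15 + 3 = 21.

21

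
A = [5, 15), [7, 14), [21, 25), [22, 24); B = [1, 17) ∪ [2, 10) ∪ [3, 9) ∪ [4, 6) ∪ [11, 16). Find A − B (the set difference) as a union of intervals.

Merge the first list: [5, 15), [21, 25).
Merge the second list: [1, 17).
[5, 15): fully covered by B → removed.
[21, 25): no B overlap → unchanged.

[21, 25)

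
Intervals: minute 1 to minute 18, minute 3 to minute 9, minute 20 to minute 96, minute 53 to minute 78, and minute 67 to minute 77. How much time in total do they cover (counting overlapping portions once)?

Merged: minute 1 to minute 18, minute 20 to minute 96.
Lengths: 17 minutes + 76 minutes = 93 minutes.

93 minutes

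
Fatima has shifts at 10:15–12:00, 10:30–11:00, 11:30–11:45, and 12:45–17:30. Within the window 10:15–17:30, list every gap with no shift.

12:00-12:45

Covered (merged): 10:15-12:00, 12:45-17:30.
Gaps within 10:15-17:30: 12:00-12:45.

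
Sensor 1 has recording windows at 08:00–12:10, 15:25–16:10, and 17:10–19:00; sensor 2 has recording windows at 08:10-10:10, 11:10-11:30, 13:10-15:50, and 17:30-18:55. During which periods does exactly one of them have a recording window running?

08:00–08:10, 10:10–11:10, 11:30–12:10, 13:10–15:25, 15:50–16:10, 17:10–17:30, 18:55–19:00

A but not B: 08:00–08:10, 10:10–11:10, 11:30–12:10, 15:50–16:10, 17:10–17:30, 18:55–19:00.
B but not A: 13:10–15:25.
Combining gives A △ B.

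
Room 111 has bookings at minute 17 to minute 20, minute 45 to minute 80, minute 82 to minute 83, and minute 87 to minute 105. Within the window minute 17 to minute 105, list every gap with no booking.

After merging, the occupied span is minute 17 to minute 20, minute 45 to minute 80, minute 82 to minute 83, minute 87 to minute 105.
Uncovered inside minute 17 to minute 105: minute 20 to minute 45, minute 80 to minute 82, minute 83 to minute 87.

minute 20 to minute 45, minute 80 to minute 82, minute 83 to minute 87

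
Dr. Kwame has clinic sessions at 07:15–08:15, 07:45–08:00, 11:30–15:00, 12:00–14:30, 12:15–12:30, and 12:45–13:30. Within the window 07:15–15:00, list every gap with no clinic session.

The merged coverage is 07:15–08:15, 11:30–15:00.
Uncovered inside 07:15–15:00: 08:15–11:30.

08:15–11:30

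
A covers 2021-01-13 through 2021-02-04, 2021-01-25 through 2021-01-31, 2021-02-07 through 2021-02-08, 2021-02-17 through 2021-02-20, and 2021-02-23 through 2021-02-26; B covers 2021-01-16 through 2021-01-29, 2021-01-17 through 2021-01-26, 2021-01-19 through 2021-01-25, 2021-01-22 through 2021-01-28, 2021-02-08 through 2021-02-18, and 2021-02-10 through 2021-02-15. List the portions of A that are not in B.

A, merged: 2021-01-13 through 2021-02-04, 2021-02-07 through 2021-02-08, 2021-02-17 through 2021-02-20, 2021-02-23 through 2021-02-26.
B, merged: 2021-01-16 through 2021-01-29, 2021-02-08 through 2021-02-18.
2021-01-13 through 2021-02-04 minus B → 2021-01-13 through 2021-01-15, 2021-01-30 through 2021-02-04.
2021-02-07 through 2021-02-08 minus B → 2021-02-07 through 2021-02-07.
2021-02-17 through 2021-02-20 minus B → 2021-02-19 through 2021-02-20.
2021-02-23 through 2021-02-26: no B overlap → unchanged.

2021-01-13 through 2021-01-15, 2021-01-30 through 2021-02-04, 2021-02-07 through 2021-02-07, 2021-02-19 through 2021-02-20, 2021-02-23 through 2021-02-26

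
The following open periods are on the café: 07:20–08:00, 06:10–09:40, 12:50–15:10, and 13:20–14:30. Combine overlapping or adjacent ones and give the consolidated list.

Sort by start: 06:10–09:40, 07:20–08:00, 12:50–15:10, 13:20–14:30.
07:20–08:00 overlaps/touches 06:10–09:40 → extend to 06:10–09:40.
12:50–15:10 is disjoint → start new block.
13:20–14:30 overlaps/touches 12:50–15:10 → extend to 12:50–15:10.

06:10–09:40, 12:50–15:10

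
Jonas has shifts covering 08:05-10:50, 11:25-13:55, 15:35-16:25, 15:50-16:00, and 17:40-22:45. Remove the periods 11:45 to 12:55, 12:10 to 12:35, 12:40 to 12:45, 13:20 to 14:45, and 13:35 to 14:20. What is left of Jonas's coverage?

08:05–10:50, 11:25–11:45, 12:55–13:20, 15:35–16:25, 17:40–22:45

Merge the first list: 08:05–10:50, 11:25–13:55, 15:35–16:25, 17:40–22:45.
Merge the second list: 11:45–12:55, 13:20–14:45.
08:05–10:50: nothing removed.
11:25–13:55 \ B = 11:25–11:45, 12:55–13:20.
15:35–16:25: nothing removed.
17:40–22:45: nothing removed.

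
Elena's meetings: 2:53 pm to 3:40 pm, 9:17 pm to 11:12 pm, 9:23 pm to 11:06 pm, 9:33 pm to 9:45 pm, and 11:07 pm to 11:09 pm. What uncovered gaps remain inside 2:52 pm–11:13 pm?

2:52 pm–2:53 pm, 3:40 pm–9:17 pm, 11:12 pm–11:13 pm

After merging, the occupied span is 2:53 pm–3:40 pm, 9:17 pm–11:12 pm.
Complement within 2:52 pm–11:13 pm: 2:52 pm–2:53 pm, 3:40 pm–9:17 pm, 11:12 pm–11:13 pm.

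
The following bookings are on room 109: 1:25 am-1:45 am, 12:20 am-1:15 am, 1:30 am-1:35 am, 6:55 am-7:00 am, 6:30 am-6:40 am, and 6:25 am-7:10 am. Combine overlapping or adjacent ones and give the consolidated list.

12:20 am–1:15 am, 1:25 am–1:45 am, 6:25 am–7:10 am

Sort by start: 12:20 am–1:15 am, 1:25 am–1:45 am, 1:30 am–1:35 am, 6:25 am–7:10 am, 6:30 am–6:40 am, 6:55 am–7:00 am.
1:25 am–1:45 am is disjoint → start new block.
1:30 am–1:35 am overlaps/touches 1:25 am–1:45 am → extend to 1:25 am–1:45 am.
6:25 am–7:10 am is disjoint → start new block.
6:30 am–6:40 am overlaps/touches 6:25 am–7:10 am → extend to 6:25 am–7:10 am.
6:55 am–7:00 am overlaps/touches 6:25 am–7:10 am → extend to 6:25 am–7:10 am.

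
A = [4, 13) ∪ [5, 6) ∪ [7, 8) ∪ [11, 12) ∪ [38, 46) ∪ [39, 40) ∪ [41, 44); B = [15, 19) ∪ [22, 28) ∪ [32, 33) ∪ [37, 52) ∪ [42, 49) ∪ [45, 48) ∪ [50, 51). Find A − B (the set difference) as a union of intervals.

First set merges to [4, 13), [38, 46).
Second set merges to [15, 19), [22, 28), [32, 33), [37, 52).
[4, 13): nothing removed.
[38, 46): entirely removed.

[4, 13)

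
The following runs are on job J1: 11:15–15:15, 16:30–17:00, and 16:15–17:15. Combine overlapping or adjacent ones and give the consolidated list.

Sort by start: 11:15–15:15, 16:15–17:15, 16:30–17:00.
16:15–17:15 is disjoint → start new block.
16:30–17:00 overlaps/touches 16:15–17:15 → extend to 16:15–17:15.

11:15–15:15, 16:15–17:15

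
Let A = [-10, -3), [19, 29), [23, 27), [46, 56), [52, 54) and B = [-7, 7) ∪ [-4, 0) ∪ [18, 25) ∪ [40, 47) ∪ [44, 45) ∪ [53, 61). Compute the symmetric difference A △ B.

Merge the first list: [-10, -3), [19, 29), [46, 56).
Merge the second list: [-7, 7), [18, 25), [40, 47), [53, 61).
Only in the first: [-10, -7), [25, 29), [47, 53).
Only in the second: [-3, 7), [18, 19), [40, 46), [56, 61).
Together these are the periods covered by exactly one.

[-10, -7) ∪ [-3, 7) ∪ [18, 19) ∪ [25, 29) ∪ [40, 46) ∪ [47, 53) ∪ [56, 61)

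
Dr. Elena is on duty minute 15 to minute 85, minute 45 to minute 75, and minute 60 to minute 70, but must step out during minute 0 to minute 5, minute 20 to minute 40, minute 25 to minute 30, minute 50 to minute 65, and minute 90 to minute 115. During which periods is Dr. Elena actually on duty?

First set merges to minute 15 to minute 85.
Second set merges to minute 0 to minute 5, minute 20 to minute 40, minute 50 to minute 65, minute 90 to minute 115.
minute 15 to minute 85 \ B = minute 15 to minute 20, minute 40 to minute 50, minute 65 to minute 85.

minute 15 to minute 20, minute 40 to minute 50, minute 65 to minute 85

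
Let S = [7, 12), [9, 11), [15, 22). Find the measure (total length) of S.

12

Merged: [7, 12), [15, 22).
Lengths: 5 + 7 = 12.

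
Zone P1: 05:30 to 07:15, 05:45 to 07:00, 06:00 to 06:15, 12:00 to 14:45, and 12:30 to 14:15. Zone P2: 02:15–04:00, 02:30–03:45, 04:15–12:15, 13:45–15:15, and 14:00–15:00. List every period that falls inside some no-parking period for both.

A, merged: 05:30–07:15, 12:00–14:45.
B, merged: 02:15–04:00, 04:15–12:15, 13:45–15:15.
05:30–07:15 overlaps B on 05:30–07:15.
12:00–14:45 overlaps B on 12:00–12:15, 13:45–14:45.

05:30–07:15, 12:00–12:15, 13:45–14:45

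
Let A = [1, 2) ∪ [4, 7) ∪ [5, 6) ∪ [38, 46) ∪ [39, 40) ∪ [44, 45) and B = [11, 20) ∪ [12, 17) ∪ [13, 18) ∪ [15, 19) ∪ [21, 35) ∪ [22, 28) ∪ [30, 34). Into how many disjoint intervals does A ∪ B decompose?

5

A, merged: [1, 2), [4, 7), [38, 46).
B, merged: [11, 20), [21, 35).
A ∪ B = [1, 2), [4, 7), [11, 20), [21, 35), [38, 46).
That is 5 disjoint pieces.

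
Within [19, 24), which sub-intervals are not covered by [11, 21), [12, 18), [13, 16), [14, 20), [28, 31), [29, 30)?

[21, 24)

After merging, the occupied span is [11, 21), [28, 31).
Complement within [19, 24): [21, 24).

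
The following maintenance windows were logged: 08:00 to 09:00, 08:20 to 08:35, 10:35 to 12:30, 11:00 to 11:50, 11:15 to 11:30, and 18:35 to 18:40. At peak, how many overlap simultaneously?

3

Walk the sorted start/end points keeping a running depth.
The depth first hits 3 at 11:15.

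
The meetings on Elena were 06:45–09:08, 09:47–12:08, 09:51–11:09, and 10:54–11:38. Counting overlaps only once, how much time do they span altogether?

Merged: 06:45–09:08, 09:47–12:08.
Lengths: 2 h 23 min + 2 h 21 min = 4 h 44 min.

4 h 44 min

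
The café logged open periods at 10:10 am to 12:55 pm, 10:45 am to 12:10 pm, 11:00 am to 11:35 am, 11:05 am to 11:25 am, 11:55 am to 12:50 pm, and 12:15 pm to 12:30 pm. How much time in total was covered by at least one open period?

Merged: 10:10 am–12:55 pm.
Length: 2 h 45 min.

2 h 45 min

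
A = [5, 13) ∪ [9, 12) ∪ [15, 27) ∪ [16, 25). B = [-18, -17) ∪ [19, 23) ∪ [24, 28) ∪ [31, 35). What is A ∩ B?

Merge the first list: [5, 13), [15, 27).
[5, 13): no overlap with the second set.
[15, 27) meets the second set on [19, 23), [24, 27).

[19, 23) ∪ [24, 27)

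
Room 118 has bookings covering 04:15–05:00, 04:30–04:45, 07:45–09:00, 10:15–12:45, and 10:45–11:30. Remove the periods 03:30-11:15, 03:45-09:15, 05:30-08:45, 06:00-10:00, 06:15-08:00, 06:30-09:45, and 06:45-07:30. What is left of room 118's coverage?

11:15–12:45

A, merged: 04:15–05:00, 07:45–09:00, 10:15–12:45.
B, merged: 03:30–11:15.
04:15–05:00: entirely removed.
07:45–09:00: entirely removed.
10:15–12:45 \ B = 11:15–12:45.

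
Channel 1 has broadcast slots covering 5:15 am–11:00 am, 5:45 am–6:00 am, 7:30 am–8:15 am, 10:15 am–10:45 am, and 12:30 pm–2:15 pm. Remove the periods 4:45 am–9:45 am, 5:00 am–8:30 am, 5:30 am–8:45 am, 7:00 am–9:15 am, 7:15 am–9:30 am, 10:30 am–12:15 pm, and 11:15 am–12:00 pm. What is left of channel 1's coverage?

9:45 am–10:30 am, 12:30 pm–2:15 pm

Merge the first list: 5:15 am–11:00 am, 12:30 pm–2:15 pm.
Merge the second list: 4:45 am–9:45 am, 10:30 am–12:15 pm.
5:15 am–11:00 am \ B = 9:45 am–10:30 am.
12:30 pm–2:15 pm: nothing removed.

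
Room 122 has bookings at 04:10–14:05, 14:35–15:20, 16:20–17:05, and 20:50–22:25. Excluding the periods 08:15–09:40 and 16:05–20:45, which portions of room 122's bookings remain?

04:10–08:15, 09:40–14:05, 14:35–15:20, 20:50–22:25

04:10–14:05 \ B = 04:10–08:15, 09:40–14:05.
14:35–15:20: nothing removed.
16:20–17:05: entirely removed.
20:50–22:25: nothing removed.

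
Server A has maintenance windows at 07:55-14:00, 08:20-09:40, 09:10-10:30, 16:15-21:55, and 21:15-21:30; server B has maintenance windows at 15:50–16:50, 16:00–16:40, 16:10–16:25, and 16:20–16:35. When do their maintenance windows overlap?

16:15–16:50

Merge the first list: 07:55–14:00, 16:15–21:55.
Merge the second list: 15:50–16:50.
07:55–14:00 falls entirely outside B.
16:15–21:55 overlaps B on 16:15–16:50.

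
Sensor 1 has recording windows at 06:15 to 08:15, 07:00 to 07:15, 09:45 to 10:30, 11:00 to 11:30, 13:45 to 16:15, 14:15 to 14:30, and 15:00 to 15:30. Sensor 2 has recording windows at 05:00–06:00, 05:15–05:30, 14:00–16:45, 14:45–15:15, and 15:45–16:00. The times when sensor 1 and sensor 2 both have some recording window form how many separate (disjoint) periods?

1

A, merged: 06:15–08:15, 09:45–10:30, 11:00–11:30, 13:45–16:15.
B, merged: 05:00–06:00, 14:00–16:45.
A ∩ B = 14:00–16:15.
That is 1 disjoint piece.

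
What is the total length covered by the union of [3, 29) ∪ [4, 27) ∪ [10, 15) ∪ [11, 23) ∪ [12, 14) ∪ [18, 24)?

26

Merged: [3, 29).
Length: 26.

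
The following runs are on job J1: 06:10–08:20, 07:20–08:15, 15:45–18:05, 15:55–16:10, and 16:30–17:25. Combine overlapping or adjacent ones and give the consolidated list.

06:10–08:20, 15:45–18:05

07:20–08:15 overlaps/touches 06:10–08:20 → extend to 06:10–08:20.
15:45–18:05 is disjoint → start new block.
15:55–16:10 overlaps/touches 15:45–18:05 → extend to 15:45–18:05.
16:30–17:25 overlaps/touches 15:45–18:05 → extend to 15:45–18:05.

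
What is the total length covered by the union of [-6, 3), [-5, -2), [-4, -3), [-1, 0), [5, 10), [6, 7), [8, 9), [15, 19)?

Merged: [-6, 3), [5, 10), [15, 19).
Lengths: 9 + 5 + 4 = 18.

18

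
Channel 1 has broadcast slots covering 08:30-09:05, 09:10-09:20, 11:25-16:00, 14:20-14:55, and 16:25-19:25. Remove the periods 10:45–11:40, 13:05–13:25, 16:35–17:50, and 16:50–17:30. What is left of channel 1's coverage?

A, merged: 08:30-09:05, 09:10-09:20, 11:25-16:00, 16:25-19:25.
B, merged: 10:45-11:40, 13:05-13:25, 16:35-17:50.
08:30-09:05: nothing removed.
09:10-09:20: nothing removed.
11:25-16:00 \ B = 11:40-13:05, 13:25-16:00.
16:25-19:25 \ B = 16:25-16:35, 17:50-19:25.

08:30-09:05, 09:10-09:20, 11:40-13:05, 13:25-16:00, 16:25-16:35, 17:50-19:25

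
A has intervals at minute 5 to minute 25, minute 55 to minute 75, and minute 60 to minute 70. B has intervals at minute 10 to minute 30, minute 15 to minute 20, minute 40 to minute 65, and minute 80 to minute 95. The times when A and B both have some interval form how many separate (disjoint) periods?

First set merges to minute 5 to minute 25, minute 55 to minute 75.
Second set merges to minute 10 to minute 30, minute 40 to minute 65, minute 80 to minute 95.
A ∩ B = minute 10 to minute 25, minute 55 to minute 65.
That is 2 disjoint pieces.

2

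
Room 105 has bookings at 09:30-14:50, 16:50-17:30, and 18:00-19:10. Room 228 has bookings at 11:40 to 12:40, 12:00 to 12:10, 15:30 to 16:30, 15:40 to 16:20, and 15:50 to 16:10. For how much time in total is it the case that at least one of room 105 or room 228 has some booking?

B, merged: 11:40-12:40, 15:30-16:30.
A ∪ B = 09:30-14:50, 15:30-16:30, 16:50-17:30, 18:00-19:10.
Total: 5 h 20 min + 1 h + 40 min + 1 h 10 min = 8 h 10 min.

8 h 10 min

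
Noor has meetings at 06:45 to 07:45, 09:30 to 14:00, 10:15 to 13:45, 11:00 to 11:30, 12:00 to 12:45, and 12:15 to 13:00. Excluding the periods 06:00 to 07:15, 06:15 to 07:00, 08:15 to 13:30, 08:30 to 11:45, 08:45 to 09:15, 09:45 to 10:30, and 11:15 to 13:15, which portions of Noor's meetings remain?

07:15-07:45, 13:30-14:00

Merge the first list: 06:45-07:45, 09:30-14:00.
Merge the second list: 06:00-07:15, 08:15-13:30.
06:45-07:45 minus B → 07:15-07:45.
09:30-14:00 minus B → 13:30-14:00.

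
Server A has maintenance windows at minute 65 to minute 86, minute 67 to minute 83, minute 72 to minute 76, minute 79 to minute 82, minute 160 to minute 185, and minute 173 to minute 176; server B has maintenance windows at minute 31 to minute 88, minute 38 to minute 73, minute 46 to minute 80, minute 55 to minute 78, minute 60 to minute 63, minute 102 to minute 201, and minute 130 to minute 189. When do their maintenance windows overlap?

minute 65 to minute 86, minute 160 to minute 185

Merge the first list: minute 65 to minute 86, minute 160 to minute 185.
Merge the second list: minute 31 to minute 88, minute 102 to minute 201.
minute 65 to minute 86 meets the second set on minute 65 to minute 86.
minute 160 to minute 185 meets the second set on minute 160 to minute 185.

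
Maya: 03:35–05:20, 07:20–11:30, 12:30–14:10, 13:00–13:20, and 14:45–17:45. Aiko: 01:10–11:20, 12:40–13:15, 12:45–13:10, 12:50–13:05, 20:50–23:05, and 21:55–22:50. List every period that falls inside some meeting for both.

Merge the first list: 03:35-05:20, 07:20-11:30, 12:30-14:10, 14:45-17:45.
Merge the second list: 01:10-11:20, 12:40-13:15, 20:50-23:05.
03:35-05:20 overlaps B on 03:35-05:20.
07:20-11:30 overlaps B on 07:20-11:20.
12:30-14:10 overlaps B on 12:40-13:15.
14:45-17:45 falls entirely outside B.

03:35-05:20, 07:20-11:20, 12:40-13:15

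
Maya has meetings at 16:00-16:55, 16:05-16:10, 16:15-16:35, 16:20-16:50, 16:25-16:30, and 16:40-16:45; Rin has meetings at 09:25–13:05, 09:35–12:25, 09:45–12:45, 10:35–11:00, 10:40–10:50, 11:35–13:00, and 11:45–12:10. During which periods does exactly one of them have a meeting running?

Merge the first list: 16:00–16:55.
Merge the second list: 09:25–13:05.
A but not B: 16:00–16:55.
B but not A: 09:25–13:05.
Combining gives A △ B.

09:25–13:05, 16:00–16:55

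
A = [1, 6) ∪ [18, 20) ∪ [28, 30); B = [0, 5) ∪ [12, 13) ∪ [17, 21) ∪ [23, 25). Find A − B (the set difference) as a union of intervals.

[1, 6) with B removed leaves [5, 6).
[18, 20) lies entirely inside B → drops out.
[28, 30) is untouched.

[5, 6) ∪ [28, 30)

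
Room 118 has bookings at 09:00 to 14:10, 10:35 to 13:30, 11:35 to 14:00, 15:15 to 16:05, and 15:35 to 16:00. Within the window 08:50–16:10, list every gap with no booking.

08:50–09:00, 14:10–15:15, 16:05–16:10

Covered (merged): 09:00–14:10, 15:15–16:05.
Gaps within 08:50–16:10: 08:50–09:00, 14:10–15:15, 16:05–16:10.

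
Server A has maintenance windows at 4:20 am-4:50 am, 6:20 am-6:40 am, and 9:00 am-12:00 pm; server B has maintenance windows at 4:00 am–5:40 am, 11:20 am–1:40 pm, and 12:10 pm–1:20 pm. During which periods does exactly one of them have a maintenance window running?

4:00 am–4:20 am, 4:50 am–5:40 am, 6:20 am–6:40 am, 9:00 am–11:20 am, 12:00 pm–1:40 pm

Second set merges to 4:00 am–5:40 am, 11:20 am–1:40 pm.
A but not B: 6:20 am–6:40 am, 9:00 am–11:20 am.
B but not A: 4:00 am–4:20 am, 4:50 am–5:40 am, 12:00 pm–1:40 pm.
Combining gives A △ B.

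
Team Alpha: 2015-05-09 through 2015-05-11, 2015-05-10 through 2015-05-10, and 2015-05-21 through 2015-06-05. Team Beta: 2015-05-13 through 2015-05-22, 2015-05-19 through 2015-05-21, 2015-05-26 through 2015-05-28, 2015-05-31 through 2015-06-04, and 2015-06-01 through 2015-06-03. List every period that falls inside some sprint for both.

A, merged: 2015-05-09 through 2015-05-11, 2015-05-21 through 2015-06-05.
B, merged: 2015-05-13 through 2015-05-22, 2015-05-26 through 2015-05-28, 2015-05-31 through 2015-06-04.
2015-05-09 through 2015-05-11 falls entirely outside B.
2015-05-21 through 2015-06-05 overlaps B on 2015-05-21 through 2015-05-22, 2015-05-26 through 2015-05-28, 2015-05-31 through 2015-06-04.

2015-05-21 through 2015-05-22, 2015-05-26 through 2015-05-28, 2015-05-31 through 2015-06-04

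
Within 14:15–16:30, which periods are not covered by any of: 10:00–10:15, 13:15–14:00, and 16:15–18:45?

After merging, the occupied span is 10:00-10:15, 13:15-14:00, 16:15-18:45.
Gaps within 14:15-16:30: 14:15-16:15.

14:15-16:15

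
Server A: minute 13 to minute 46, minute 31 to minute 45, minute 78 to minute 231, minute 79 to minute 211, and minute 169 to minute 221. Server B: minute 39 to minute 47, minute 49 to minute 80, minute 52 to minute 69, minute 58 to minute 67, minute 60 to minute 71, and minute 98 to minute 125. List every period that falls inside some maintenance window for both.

Merge the first list: minute 13 to minute 46, minute 78 to minute 231.
Merge the second list: minute 39 to minute 47, minute 49 to minute 80, minute 98 to minute 125.
minute 13 to minute 46 ∩ B → minute 39 to minute 46.
minute 78 to minute 231 ∩ B → minute 78 to minute 80, minute 98 to minute 125.

minute 39 to minute 46, minute 78 to minute 80, minute 98 to minute 125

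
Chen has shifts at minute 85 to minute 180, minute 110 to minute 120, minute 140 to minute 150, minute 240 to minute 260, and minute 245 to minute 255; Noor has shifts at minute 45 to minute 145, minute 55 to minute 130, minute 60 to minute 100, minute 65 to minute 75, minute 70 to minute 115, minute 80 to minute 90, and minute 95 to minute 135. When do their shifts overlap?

minute 85 to minute 145

A, merged: minute 85 to minute 180, minute 240 to minute 260.
B, merged: minute 45 to minute 145.
minute 85 to minute 180 overlaps B on minute 85 to minute 145.
minute 240 to minute 260 falls entirely outside B.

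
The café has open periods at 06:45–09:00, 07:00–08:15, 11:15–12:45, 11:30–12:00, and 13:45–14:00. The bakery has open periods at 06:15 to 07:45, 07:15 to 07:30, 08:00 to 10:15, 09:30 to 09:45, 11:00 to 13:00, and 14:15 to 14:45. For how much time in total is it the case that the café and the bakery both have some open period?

3 h 30 min

Merge the first list: 06:45–09:00, 11:15–12:45, 13:45–14:00.
Merge the second list: 06:15–07:45, 08:00–10:15, 11:00–13:00, 14:15–14:45.
A ∩ B = 06:45–07:45, 08:00–09:00, 11:15–12:45.
Total: 1 h + 1 h + 1 h 30 min = 3 h 30 min.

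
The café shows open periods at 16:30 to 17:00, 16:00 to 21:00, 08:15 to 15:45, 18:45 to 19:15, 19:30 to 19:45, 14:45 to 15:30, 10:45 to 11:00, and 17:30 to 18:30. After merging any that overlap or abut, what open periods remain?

Sort by start: 08:15–15:45, 10:45–11:00, 14:45–15:30, 16:00–21:00, 16:30–17:00, 17:30–18:30, 18:45–19:15, 19:30–19:45.
10:45–11:00 overlaps/touches 08:15–15:45 → extend to 08:15–15:45.
14:45–15:30 overlaps/touches 08:15–15:45 → extend to 08:15–15:45.
16:00–21:00 is disjoint → start new block.
16:30–17:00 overlaps/touches 16:00–21:00 → extend to 16:00–21:00.
17:30–18:30 overlaps/touches 16:00–21:00 → extend to 16:00–21:00.
18:45–19:15 overlaps/touches 16:00–21:00 → extend to 16:00–21:00.
19:30–19:45 overlaps/touches 16:00–21:00 → extend to 16:00–21:00.

08:15–15:45, 16:00–21:00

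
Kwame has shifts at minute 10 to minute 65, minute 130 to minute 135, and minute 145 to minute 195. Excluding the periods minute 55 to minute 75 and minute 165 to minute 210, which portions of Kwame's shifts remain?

minute 10 to minute 65 \ B = minute 10 to minute 55.
minute 130 to minute 135: nothing removed.
minute 145 to minute 195 \ B = minute 145 to minute 165.

minute 10 to minute 55, minute 130 to minute 135, minute 145 to minute 165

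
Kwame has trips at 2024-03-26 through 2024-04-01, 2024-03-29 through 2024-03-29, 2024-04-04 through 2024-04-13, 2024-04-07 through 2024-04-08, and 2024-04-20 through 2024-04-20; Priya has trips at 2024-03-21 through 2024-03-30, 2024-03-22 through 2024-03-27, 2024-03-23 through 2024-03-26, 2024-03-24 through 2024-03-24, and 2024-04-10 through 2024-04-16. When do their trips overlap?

2024-03-26 through 2024-03-30, 2024-04-10 through 2024-04-13

Merge the first list: 2024-03-26 through 2024-04-01, 2024-04-04 through 2024-04-13, 2024-04-20 through 2024-04-20.
Merge the second list: 2024-03-21 through 2024-03-30, 2024-04-10 through 2024-04-16.
2024-03-26 through 2024-04-01 meets the second set on 2024-03-26 through 2024-03-30.
2024-04-04 through 2024-04-13 meets the second set on 2024-04-10 through 2024-04-13.
2024-04-20 through 2024-04-20: no overlap with the second set.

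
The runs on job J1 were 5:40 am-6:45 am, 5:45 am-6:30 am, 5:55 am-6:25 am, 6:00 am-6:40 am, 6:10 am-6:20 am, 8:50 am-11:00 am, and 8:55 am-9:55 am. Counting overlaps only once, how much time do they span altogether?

Merged: 5:40 am-6:45 am, 8:50 am-11:00 am.
Lengths: 1 h 5 min + 2 h 10 min = 3 h 15 min.

3 h 15 min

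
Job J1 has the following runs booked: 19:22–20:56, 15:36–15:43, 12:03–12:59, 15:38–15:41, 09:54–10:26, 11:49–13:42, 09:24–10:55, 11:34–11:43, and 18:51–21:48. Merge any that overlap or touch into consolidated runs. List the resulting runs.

09:24–10:55, 11:34–11:43, 11:49–13:42, 15:36–15:43, 18:51–21:48

Sort by start: 09:24–10:55, 09:54–10:26, 11:34–11:43, 11:49–13:42, 12:03–12:59, 15:36–15:43, 15:38–15:41, 18:51–21:48, 19:22–20:56.
09:54–10:26 overlaps/touches 09:24–10:55 → extend to 09:24–10:55.
11:34–11:43 is disjoint → start new block.
11:49–13:42 is disjoint → start new block.
12:03–12:59 overlaps/touches 11:49–13:42 → extend to 11:49–13:42.
15:36–15:43 is disjoint → start new block.
15:38–15:41 overlaps/touches 15:36–15:43 → extend to 15:36–15:43.
18:51–21:48 is disjoint → start new block.
19:22–20:56 overlaps/touches 18:51–21:48 → extend to 18:51–21:48.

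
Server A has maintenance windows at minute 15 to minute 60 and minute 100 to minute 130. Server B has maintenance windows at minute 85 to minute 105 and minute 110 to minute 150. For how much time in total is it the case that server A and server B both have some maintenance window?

A ∩ B = minute 100 to minute 105, minute 110 to minute 130.
Total: 5 minutes + 20 minutes = 25 minutes.

25 minutes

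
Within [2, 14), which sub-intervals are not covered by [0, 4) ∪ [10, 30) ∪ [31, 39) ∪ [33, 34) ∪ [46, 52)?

[4, 10)

Covered (merged): [0, 4), [10, 30), [31, 39), [46, 52).
Complement within [2, 14): [4, 10).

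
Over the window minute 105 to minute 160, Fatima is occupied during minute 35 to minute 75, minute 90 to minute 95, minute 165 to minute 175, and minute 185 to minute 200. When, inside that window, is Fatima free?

minute 105 to minute 160

The merged coverage is minute 35 to minute 75, minute 90 to minute 95, minute 165 to minute 175, minute 185 to minute 200.
Gaps within minute 105 to minute 160: minute 105 to minute 160.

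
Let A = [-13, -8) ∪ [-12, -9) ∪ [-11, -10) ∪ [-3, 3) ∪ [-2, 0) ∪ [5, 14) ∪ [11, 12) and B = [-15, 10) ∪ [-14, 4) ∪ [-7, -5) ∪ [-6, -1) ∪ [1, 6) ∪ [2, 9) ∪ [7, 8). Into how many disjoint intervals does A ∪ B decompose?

Merge the first list: [-13, -8), [-3, 3), [5, 14).
Merge the second list: [-15, 10).
A ∪ B = [-15, 14).
That is 1 disjoint piece.

1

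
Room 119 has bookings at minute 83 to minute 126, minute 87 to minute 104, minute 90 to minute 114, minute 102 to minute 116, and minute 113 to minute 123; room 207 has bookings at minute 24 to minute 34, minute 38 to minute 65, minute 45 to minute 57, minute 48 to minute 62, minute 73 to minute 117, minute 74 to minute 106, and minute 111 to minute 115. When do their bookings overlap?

Merge the first list: minute 83 to minute 126.
Merge the second list: minute 24 to minute 34, minute 38 to minute 65, minute 73 to minute 117.
minute 83 to minute 126 overlaps B on minute 83 to minute 117.

minute 83 to minute 117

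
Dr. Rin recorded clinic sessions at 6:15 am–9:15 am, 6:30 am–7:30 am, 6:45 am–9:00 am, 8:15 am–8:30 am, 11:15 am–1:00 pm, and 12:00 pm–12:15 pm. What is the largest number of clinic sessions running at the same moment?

3

Sweep endpoints in order; track running count of active intervals.
Peak of 3 reached at 6:45 am.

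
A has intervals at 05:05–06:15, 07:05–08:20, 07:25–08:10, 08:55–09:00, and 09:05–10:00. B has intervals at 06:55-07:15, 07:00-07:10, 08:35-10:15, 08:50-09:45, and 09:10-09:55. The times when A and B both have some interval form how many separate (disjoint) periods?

3

A, merged: 05:05–06:15, 07:05–08:20, 08:55–09:00, 09:05–10:00.
B, merged: 06:55–07:15, 08:35–10:15.
A ∩ B = 07:05–07:15, 08:55–09:00, 09:05–10:00.
That is 3 disjoint pieces.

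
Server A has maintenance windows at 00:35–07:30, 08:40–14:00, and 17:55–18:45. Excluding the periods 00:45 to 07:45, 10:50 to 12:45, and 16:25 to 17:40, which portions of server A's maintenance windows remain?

00:35–00:45, 08:40–10:50, 12:45–14:00, 17:55–18:45

00:35–07:30 minus B → 00:35–00:45.
08:40–14:00 minus B → 08:40–10:50, 12:45–14:00.
17:55–18:45: no B overlap → unchanged.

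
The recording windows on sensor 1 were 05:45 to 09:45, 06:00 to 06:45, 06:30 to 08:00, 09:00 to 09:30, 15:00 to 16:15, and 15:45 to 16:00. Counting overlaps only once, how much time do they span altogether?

5 h 15 min

Merged: 05:45–09:45, 15:00–16:15.
Lengths: 4 h + 1 h 15 min = 5 h 15 min.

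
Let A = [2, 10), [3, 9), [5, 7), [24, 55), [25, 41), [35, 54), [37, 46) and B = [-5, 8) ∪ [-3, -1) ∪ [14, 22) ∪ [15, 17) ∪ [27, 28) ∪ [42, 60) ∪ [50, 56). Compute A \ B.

First set merges to [2, 10), [24, 55).
Second set merges to [-5, 8), [14, 22), [27, 28), [42, 60).
[2, 10) with B removed leaves [8, 10).
[24, 55) with B removed leaves [24, 27), [28, 42).

[8, 10) ∪ [24, 27) ∪ [28, 42)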